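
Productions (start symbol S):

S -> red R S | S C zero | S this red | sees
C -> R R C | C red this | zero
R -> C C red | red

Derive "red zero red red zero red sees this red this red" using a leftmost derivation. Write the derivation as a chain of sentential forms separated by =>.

S => S this red   [S -> S this red]
S this red => S this red this red   [S -> S this red]
S this red this red => red R S this red this red   [S -> red R S]
red R S this red this red => red C C red S this red this red   [R -> C C red]
red C C red S this red this red => red zero C red S this red this red   [C -> zero]
red zero C red S this red this red => red zero R R C red S this red this red   [C -> R R C]
red zero R R C red S this red this red => red zero red R C red S this red this red   [R -> red]
red zero red R C red S this red this red => red zero red red C red S this red this red   [R -> red]
red zero red red C red S this red this red => red zero red red zero red S this red this red   [C -> zero]
red zero red red zero red S this red this red => red zero red red zero red sees this red this red   [S -> sees]

S => S this red => S this red this red => red R S this red this red => red C C red S this red this red => red zero C red S this red this red => red zero R R C red S this red this red => red zero red R C red S this red this red => red zero red red C red S this red this red => red zero red red zero red S this red this red => red zero red red zero red sees this red this red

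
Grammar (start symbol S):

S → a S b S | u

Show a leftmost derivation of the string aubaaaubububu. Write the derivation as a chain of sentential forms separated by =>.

S => aSbS => aubS => aubaSbS => aubaaSbSbS => aubaaaSbSbSbS => aubaaaubSbSbS => aubaaaububSbS => aubaaaubububS => aubaaaubububu

S => aSbS   [S → a S b S]
aSbS => aubS   [S → u]
aubS => aubaSbS   [S → a S b S]
aubaSbS => aubaaSbSbS   [S → a S b S]
aubaaSbSbS => aubaaaSbSbSbS   [S → a S b S]
aubaaaSbSbSbS => aubaaaubSbSbS   [S → u]
aubaaaubSbSbS => aubaaaububSbS   [S → u]
aubaaaububSbS => aubaaaubububS   [S → u]
aubaaaubububS => aubaaaubububu   [S → u]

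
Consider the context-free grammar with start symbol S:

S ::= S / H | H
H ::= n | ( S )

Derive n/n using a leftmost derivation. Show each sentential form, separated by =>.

S => S/H   [S ::= S / H]
S/H => H/H   [S ::= H]
H/H => n/H   [H ::= n]
n/H => n/n   [H ::= n]

S=>S/H=>H/H=>n/H=>n/n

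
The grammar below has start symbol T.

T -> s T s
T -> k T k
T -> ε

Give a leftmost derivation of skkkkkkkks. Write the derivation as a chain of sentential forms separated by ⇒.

T ⇒ sTs ⇒ skTks ⇒ skkTkks ⇒ skkkTkkks ⇒ skkkkTkkkks ⇒ skkkkkkkks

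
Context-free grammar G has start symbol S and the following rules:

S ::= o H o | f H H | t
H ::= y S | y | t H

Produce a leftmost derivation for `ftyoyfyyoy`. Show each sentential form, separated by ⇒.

S ⇒ fHH ⇒ ftHH ⇒ ftySH ⇒ ftyoHoH ⇒ ftyoySoH ⇒ ftyoyfHHoH ⇒ ftyoyfyHoH ⇒ ftyoyfyyoH ⇒ ftyoyfyyoy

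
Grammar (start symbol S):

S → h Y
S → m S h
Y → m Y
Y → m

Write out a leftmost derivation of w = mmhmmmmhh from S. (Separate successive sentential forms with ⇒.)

S ⇒ mSh ⇒ mmShh ⇒ mmhYhh ⇒ mmhmYhh ⇒ mmhmmYhh ⇒ mmhmmmYhh ⇒ mmhmmmmhh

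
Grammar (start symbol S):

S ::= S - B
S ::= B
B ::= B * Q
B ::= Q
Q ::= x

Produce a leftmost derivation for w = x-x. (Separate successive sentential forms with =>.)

S => S-B => B-B => Q-B => x-B => x-Q => x-x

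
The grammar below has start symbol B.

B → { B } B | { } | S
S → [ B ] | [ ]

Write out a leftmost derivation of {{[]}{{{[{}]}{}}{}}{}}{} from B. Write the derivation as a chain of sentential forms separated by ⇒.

B⇒{B}B⇒{{B}B}B⇒{{S}B}B⇒{{[]}B}B⇒{{[]}{B}B}B⇒{{[]}{{B}B}B}B⇒{{[]}{{{B}B}B}B}B⇒{{[]}{{{S}B}B}B}B⇒{{[]}{{{[B]}B}B}B}B⇒{{[]}{{{[{}]}B}B}B}B⇒{{[]}{{{[{}]}{}}B}B}B⇒{{[]}{{{[{}]}{}}{}}B}B⇒{{[]}{{{[{}]}{}}{}}{}}B⇒{{[]}{{{[{}]}{}}{}}{}}{}

B ⇒ {B}B   [B → { B } B]
{B}B ⇒ {{B}B}B   [B → { B } B]
{{B}B}B ⇒ {{S}B}B   [B → S]
{{S}B}B ⇒ {{[]}B}B   [S → [ ]]
{{[]}B}B ⇒ {{[]}{B}B}B   [B → { B } B]
{{[]}{B}B}B ⇒ {{[]}{{B}B}B}B   [B → { B } B]
{{[]}{{B}B}B}B ⇒ {{[]}{{{B}B}B}B}B   [B → { B } B]
{{[]}{{{B}B}B}B}B ⇒ {{[]}{{{S}B}B}B}B   [B → S]
{{[]}{{{S}B}B}B}B ⇒ {{[]}{{{[B]}B}B}B}B   [S → [ B ]]
{{[]}{{{[B]}B}B}B}B ⇒ {{[]}{{{[{}]}B}B}B}B   [B → { }]
{{[]}{{{[{}]}B}B}B}B ⇒ {{[]}{{{[{}]}{}}B}B}B   [B → { }]
{{[]}{{{[{}]}{}}B}B}B ⇒ {{[]}{{{[{}]}{}}{}}B}B   [B → { }]
{{[]}{{{[{}]}{}}{}}B}B ⇒ {{[]}{{{[{}]}{}}{}}{}}B   [B → { }]
{{[]}{{{[{}]}{}}{}}{}}B ⇒ {{[]}{{{[{}]}{}}{}}{}}{}   [B → { }]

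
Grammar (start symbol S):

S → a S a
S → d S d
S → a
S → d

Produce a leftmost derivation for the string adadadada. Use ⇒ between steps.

S ⇒ aSa   [S → a S a]
aSa ⇒ adSda   [S → d S d]
adSda ⇒ adaSada   [S → a S a]
adaSada ⇒ adadSdada   [S → d S d]
adadSdada ⇒ adadadada   [S → a]

S⇒aSa⇒adSda⇒adaSada⇒adadSdada⇒adadadada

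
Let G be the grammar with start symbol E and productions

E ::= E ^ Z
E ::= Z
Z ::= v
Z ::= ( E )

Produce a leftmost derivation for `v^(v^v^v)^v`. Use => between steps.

E => E^Z => E^Z^Z => Z^Z^Z => v^Z^Z => v^(E)^Z => v^(E^Z)^Z => v^(E^Z^Z)^Z => v^(Z^Z^Z)^Z => v^(v^Z^Z)^Z => v^(v^v^Z)^Z => v^(v^v^v)^Z => v^(v^v^v)^v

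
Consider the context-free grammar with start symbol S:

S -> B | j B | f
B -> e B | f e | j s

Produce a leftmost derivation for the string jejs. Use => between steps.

S => jB => jeB => jejs

S => jB   [S -> j B]
jB => jeB   [B -> e B]
jeB => jejs   [B -> j s]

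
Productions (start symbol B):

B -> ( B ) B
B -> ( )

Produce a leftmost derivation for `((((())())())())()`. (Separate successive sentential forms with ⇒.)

B ⇒ (B)B ⇒ ((B)B)B ⇒ (((B)B)B)B ⇒ ((((B)B)B)B)B ⇒ ((((())B)B)B)B ⇒ ((((())())B)B)B ⇒ ((((())())())B)B ⇒ ((((())())())())B ⇒ ((((())())())())()

B ⇒ (B)B   [B -> ( B ) B]
(B)B ⇒ ((B)B)B   [B -> ( B ) B]
((B)B)B ⇒ (((B)B)B)B   [B -> ( B ) B]
(((B)B)B)B ⇒ ((((B)B)B)B)B   [B -> ( B ) B]
((((B)B)B)B)B ⇒ ((((())B)B)B)B   [B -> ( )]
((((())B)B)B)B ⇒ ((((())())B)B)B   [B -> ( )]
((((())())B)B)B ⇒ ((((())())())B)B   [B -> ( )]
((((())())())B)B ⇒ ((((())())())())B   [B -> ( )]
((((())())())())B ⇒ ((((())())())())()   [B -> ( )]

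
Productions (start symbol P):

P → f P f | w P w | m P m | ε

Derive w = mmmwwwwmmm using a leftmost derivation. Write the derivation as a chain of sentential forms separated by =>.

P=>mPm=>mmPmm=>mmmPmmm=>mmmwPwmmm=>mmmwwPwwmmm=>mmmwwwwmmm

P => mPm   [P → m P m]
mPm => mmPmm   [P → m P m]
mmPmm => mmmPmmm   [P → m P m]
mmmPmmm => mmmwPwmmm   [P → w P w]
mmmwPwmmm => mmmwwPwwmmm   [P → w P w]
mmmwwPwwmmm => mmmwwwwmmm   [P → ε]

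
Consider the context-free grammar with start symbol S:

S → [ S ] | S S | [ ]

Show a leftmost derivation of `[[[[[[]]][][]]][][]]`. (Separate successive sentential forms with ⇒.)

S ⇒ [S] ⇒ [SS] ⇒ [SSS] ⇒ [[S]SS] ⇒ [[[S]]SS] ⇒ [[[SS]]SS] ⇒ [[[[S]S]]SS] ⇒ [[[[[S]]S]]SS] ⇒ [[[[[[]]]S]]SS] ⇒ [[[[[[]]]SS]]SS] ⇒ [[[[[[]]][]S]]SS] ⇒ [[[[[[]]][][]]]SS] ⇒ [[[[[[]]][][]]][]S] ⇒ [[[[[[]]][][]]][][]]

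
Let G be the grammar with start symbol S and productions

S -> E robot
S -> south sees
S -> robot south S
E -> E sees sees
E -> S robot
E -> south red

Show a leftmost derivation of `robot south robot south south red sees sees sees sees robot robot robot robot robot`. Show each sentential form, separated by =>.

S => E robot => S robot robot => robot south S robot robot => robot south E robot robot robot => robot south S robot robot robot robot => robot south robot south S robot robot robot robot => robot south robot south E robot robot robot robot robot => robot south robot south E sees sees robot robot robot robot robot => robot south robot south E sees sees sees sees robot robot robot robot robot => robot south robot south south red sees sees sees sees robot robot robot robot robot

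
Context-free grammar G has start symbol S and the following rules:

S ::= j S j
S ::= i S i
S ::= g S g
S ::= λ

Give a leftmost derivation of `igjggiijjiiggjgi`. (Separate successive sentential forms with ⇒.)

S ⇒ iSi   [S ::= i S i]
iSi ⇒ igSgi   [S ::= g S g]
igSgi ⇒ igjSjgi   [S ::= j S j]
igjSjgi ⇒ igjgSgjgi   [S ::= g S g]
igjgSgjgi ⇒ igjggSggjgi   [S ::= g S g]
igjggSggjgi ⇒ igjggiSiggjgi   [S ::= i S i]
igjggiSiggjgi ⇒ igjggiiSiiggjgi   [S ::= i S i]
igjggiiSiiggjgi ⇒ igjggiijSjiiggjgi   [S ::= j S j]
igjggiijSjiiggjgi ⇒ igjggiijjiiggjgi   [S ::= λ]

S ⇒ iSi ⇒ igSgi ⇒ igjSjgi ⇒ igjgSgjgi ⇒ igjggSggjgi ⇒ igjggiSiggjgi ⇒ igjggiiSiiggjgi ⇒ igjggiijSjiiggjgi ⇒ igjggiijjiiggjgi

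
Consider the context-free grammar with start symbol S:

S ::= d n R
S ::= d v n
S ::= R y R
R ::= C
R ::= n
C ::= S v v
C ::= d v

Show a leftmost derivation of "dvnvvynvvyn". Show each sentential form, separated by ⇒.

S ⇒ RyR ⇒ CyR ⇒ SvvyR ⇒ RyRvvyR ⇒ CyRvvyR ⇒ SvvyRvvyR ⇒ dvnvvyRvvyR ⇒ dvnvvynvvyR ⇒ dvnvvynvvyn

S ⇒ RyR   [S ::= R y R]
RyR ⇒ CyR   [R ::= C]
CyR ⇒ SvvyR   [C ::= S v v]
SvvyR ⇒ RyRvvyR   [S ::= R y R]
RyRvvyR ⇒ CyRvvyR   [R ::= C]
CyRvvyR ⇒ SvvyRvvyR   [C ::= S v v]
SvvyRvvyR ⇒ dvnvvyRvvyR   [S ::= d v n]
dvnvvyRvvyR ⇒ dvnvvynvvyR   [R ::= n]
dvnvvynvvyR ⇒ dvnvvynvvyn   [R ::= n]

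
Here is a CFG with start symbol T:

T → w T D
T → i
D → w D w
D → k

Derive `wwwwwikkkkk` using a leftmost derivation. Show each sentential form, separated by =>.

T => wTD => wwTDD => wwwTDDD => wwwwTDDDD => wwwwwTDDDDD => wwwwwiDDDDD => wwwwwikDDDD => wwwwwikkDDD => wwwwwikkkDD => wwwwwikkkkD => wwwwwikkkkk

T => wTD   [T → w T D]
wTD => wwTDD   [T → w T D]
wwTDD => wwwTDDD   [T → w T D]
wwwTDDD => wwwwTDDDD   [T → w T D]
wwwwTDDDD => wwwwwTDDDDD   [T → w T D]
wwwwwTDDDDD => wwwwwiDDDDD   [T → i]
wwwwwiDDDDD => wwwwwikDDDD   [D → k]
wwwwwikDDDD => wwwwwikkDDD   [D → k]
wwwwwikkDDD => wwwwwikkkDD   [D → k]
wwwwwikkkDD => wwwwwikkkkD   [D → k]
wwwwwikkkkD => wwwwwikkkkk   [D → k]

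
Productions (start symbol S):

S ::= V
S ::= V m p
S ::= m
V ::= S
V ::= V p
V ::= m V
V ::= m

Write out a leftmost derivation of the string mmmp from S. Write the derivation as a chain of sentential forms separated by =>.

S=>Vmp=>mVmp=>mmmp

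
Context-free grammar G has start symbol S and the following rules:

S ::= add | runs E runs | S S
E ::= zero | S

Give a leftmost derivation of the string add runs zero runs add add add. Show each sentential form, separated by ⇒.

S ⇒ S S   [S ::= S S]
S S ⇒ S S S   [S ::= S S]
S S S ⇒ S S S S   [S ::= S S]
S S S S ⇒ S S S S S   [S ::= S S]
S S S S S ⇒ add S S S S   [S ::= add]
add S S S S ⇒ add runs E runs S S S   [S ::= runs E runs]
add runs E runs S S S ⇒ add runs zero runs S S S   [E ::= zero]
add runs zero runs S S S ⇒ add runs zero runs add S S   [S ::= add]
add runs zero runs add S S ⇒ add runs zero runs add add S   [S ::= add]
add runs zero runs add add S ⇒ add runs zero runs add add add   [S ::= add]

S ⇒ S S ⇒ S S S ⇒ S S S S ⇒ S S S S S ⇒ add S S S S ⇒ add runs E runs S S S ⇒ add runs zero runs S S S ⇒ add runs zero runs add S S ⇒ add runs zero runs add add S ⇒ add runs zero runs add add add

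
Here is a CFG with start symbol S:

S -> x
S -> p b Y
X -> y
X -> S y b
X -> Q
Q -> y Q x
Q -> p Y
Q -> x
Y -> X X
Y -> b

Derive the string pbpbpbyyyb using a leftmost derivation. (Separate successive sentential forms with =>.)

S => pbY   [S -> p b Y]
pbY => pbXX   [Y -> X X]
pbXX => pbQX   [X -> Q]
pbQX => pbpYX   [Q -> p Y]
pbpYX => pbpbX   [Y -> b]
pbpbX => pbpbSyb   [X -> S y b]
pbpbSyb => pbpbpbYyb   [S -> p b Y]
pbpbpbYyb => pbpbpbXXyb   [Y -> X X]
pbpbpbXXyb => pbpbpbyXyb   [X -> y]
pbpbpbyXyb => pbpbpbyyyb   [X -> y]

S => pbY => pbXX => pbQX => pbpYX => pbpbX => pbpbSyb => pbpbpbYyb => pbpbpbXXyb => pbpbpbyXyb => pbpbpbyyyb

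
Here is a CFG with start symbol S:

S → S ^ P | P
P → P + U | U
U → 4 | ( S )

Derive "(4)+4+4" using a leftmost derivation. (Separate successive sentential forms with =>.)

S => P   [S → P]
P => P+U   [P → P + U]
P+U => P+U+U   [P → P + U]
P+U+U => U+U+U   [P → U]
U+U+U => (S)+U+U   [U → ( S )]
(S)+U+U => (P)+U+U   [S → P]
(P)+U+U => (U)+U+U   [P → U]
(U)+U+U => (4)+U+U   [U → 4]
(4)+U+U => (4)+4+U   [U → 4]
(4)+4+U => (4)+4+4   [U → 4]

S=>P=>P+U=>P+U+U=>U+U+U=>(S)+U+U=>(P)+U+U=>(U)+U+U=>(4)+U+U=>(4)+4+U=>(4)+4+4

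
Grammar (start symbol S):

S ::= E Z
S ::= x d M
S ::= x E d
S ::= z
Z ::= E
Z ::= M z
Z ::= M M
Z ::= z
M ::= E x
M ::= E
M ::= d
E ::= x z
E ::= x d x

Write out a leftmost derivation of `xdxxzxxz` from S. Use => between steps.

S=>EZ=>xdxZ=>xdxMM=>xdxExM=>xdxxzxM=>xdxxzxE=>xdxxzxxz

S => EZ   [S ::= E Z]
EZ => xdxZ   [E ::= x d x]
xdxZ => xdxMM   [Z ::= M M]
xdxMM => xdxExM   [M ::= E x]
xdxExM => xdxxzxM   [E ::= x z]
xdxxzxM => xdxxzxE   [M ::= E]
xdxxzxE => xdxxzxxz   [E ::= x z]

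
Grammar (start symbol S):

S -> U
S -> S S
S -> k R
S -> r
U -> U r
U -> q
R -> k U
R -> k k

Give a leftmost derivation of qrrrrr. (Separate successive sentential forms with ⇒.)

S ⇒ SS ⇒ US ⇒ UrS ⇒ UrrS ⇒ UrrrS ⇒ UrrrrS ⇒ qrrrrS ⇒ qrrrrr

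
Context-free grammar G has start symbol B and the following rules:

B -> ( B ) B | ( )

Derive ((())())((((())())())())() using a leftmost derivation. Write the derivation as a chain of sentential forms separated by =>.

B => (B)B => ((B)B)B => ((())B)B => ((())())B => ((())())(B)B => ((())())((B)B)B => ((())())(((B)B)B)B => ((())())((((B)B)B)B)B => ((())())((((())B)B)B)B => ((())())((((())())B)B)B => ((())())((((())())())B)B => ((())())((((())())())())B => ((())())((((())())())())()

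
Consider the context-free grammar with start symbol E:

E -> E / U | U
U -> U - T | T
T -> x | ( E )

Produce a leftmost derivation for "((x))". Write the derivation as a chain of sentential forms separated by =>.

E => U   [E -> U]
U => T   [U -> T]
T => (E)   [T -> ( E )]
(E) => (U)   [E -> U]
(U) => (T)   [U -> T]
(T) => ((E))   [T -> ( E )]
((E)) => ((U))   [E -> U]
((U)) => ((T))   [U -> T]
((T)) => ((x))   [T -> x]

E=>U=>T=>(E)=>(U)=>(T)=>((E))=>((U))=>((T))=>((x))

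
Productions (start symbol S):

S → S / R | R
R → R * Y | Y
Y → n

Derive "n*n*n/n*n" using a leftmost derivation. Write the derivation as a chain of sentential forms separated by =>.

S => S/R => R/R => R*Y/R => R*Y*Y/R => Y*Y*Y/R => n*Y*Y/R => n*n*Y/R => n*n*n/R => n*n*n/R*Y => n*n*n/Y*Y => n*n*n/n*Y => n*n*n/n*n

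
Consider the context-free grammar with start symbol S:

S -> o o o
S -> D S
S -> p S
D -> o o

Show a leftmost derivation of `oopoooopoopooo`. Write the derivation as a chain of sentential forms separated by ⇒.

S ⇒ DS ⇒ ooS ⇒ oopS ⇒ oopDS ⇒ oopooS ⇒ oopooDS ⇒ oopooooS ⇒ oopoooopS ⇒ oopoooopDS ⇒ oopoooopooS ⇒ oopoooopoopS ⇒ oopoooopoopooo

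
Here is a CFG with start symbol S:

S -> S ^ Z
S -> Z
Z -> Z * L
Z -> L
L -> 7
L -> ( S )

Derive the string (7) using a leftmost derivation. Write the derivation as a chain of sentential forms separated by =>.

S => Z   [S -> Z]
Z => L   [Z -> L]
L => (S)   [L -> ( S )]
(S) => (Z)   [S -> Z]
(Z) => (L)   [Z -> L]
(L) => (7)   [L -> 7]

S => Z => L => (S) => (Z) => (L) => (7)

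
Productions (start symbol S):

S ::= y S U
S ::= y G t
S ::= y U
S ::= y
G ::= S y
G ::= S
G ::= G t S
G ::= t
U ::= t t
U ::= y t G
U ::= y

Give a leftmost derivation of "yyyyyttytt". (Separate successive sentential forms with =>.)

S=>yGt=>ySt=>yyGtt=>yySytt=>yyySUytt=>yyyyUUytt=>yyyyyUytt=>yyyyyttytt

S => yGt   [S ::= y G t]
yGt => ySt   [G ::= S]
ySt => yyGtt   [S ::= y G t]
yyGtt => yySytt   [G ::= S y]
yySytt => yyySUytt   [S ::= y S U]
yyySUytt => yyyyUUytt   [S ::= y U]
yyyyUUytt => yyyyyUytt   [U ::= y]
yyyyyUytt => yyyyyttytt   [U ::= t t]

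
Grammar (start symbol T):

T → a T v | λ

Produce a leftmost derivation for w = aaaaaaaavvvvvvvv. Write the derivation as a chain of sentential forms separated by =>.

T => aTv   [T → a T v]
aTv => aaTvv   [T → a T v]
aaTvv => aaaTvvv   [T → a T v]
aaaTvvv => aaaaTvvvv   [T → a T v]
aaaaTvvvv => aaaaaTvvvvv   [T → a T v]
aaaaaTvvvvv => aaaaaaTvvvvvv   [T → a T v]
aaaaaaTvvvvvv => aaaaaaaTvvvvvvv   [T → a T v]
aaaaaaaTvvvvvvv => aaaaaaaaTvvvvvvvv   [T → a T v]
aaaaaaaaTvvvvvvvv => aaaaaaaavvvvvvvv   [T → λ]

T => aTv => aaTvv => aaaTvvv => aaaaTvvvv => aaaaaTvvvvv => aaaaaaTvvvvvv => aaaaaaaTvvvvvvv => aaaaaaaaTvvvvvvvv => aaaaaaaavvvvvvvv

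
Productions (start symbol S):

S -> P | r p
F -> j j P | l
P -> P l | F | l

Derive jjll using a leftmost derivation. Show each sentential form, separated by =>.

S => P => Pl => Fl => jjPl => jjFl => jjll

S => P   [S -> P]
P => Pl   [P -> P l]
Pl => Fl   [P -> F]
Fl => jjPl   [F -> j j P]
jjPl => jjFl   [P -> F]
jjFl => jjll   [F -> l]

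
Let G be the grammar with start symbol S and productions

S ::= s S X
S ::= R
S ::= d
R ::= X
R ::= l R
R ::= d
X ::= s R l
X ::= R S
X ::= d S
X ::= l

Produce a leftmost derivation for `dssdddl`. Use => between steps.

S => R => X => RS => dS => dsSX => dssSXX => dssdXX => dssddSX => dssdddX => dssdddl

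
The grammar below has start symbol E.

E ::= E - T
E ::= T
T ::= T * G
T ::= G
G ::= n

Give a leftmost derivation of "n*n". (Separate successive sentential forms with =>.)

E => T => T*G => G*G => n*G => n*n

E => T   [E ::= T]
T => T*G   [T ::= T * G]
T*G => G*G   [T ::= G]
G*G => n*G   [G ::= n]
n*G => n*n   [G ::= n]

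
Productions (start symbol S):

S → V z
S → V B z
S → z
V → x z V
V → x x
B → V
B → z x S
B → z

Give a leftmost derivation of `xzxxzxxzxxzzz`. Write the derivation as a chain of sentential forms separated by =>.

S => VBz => xzVBz => xzxxBz => xzxxzxSz => xzxxzxVBzz => xzxxzxxzVBzz => xzxxzxxzxxBzz => xzxxzxxzxxzzz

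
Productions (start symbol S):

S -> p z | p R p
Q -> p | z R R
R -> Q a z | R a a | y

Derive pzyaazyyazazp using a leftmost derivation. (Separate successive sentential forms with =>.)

S => pRp   [S -> p R p]
pRp => pQazp   [R -> Q a z]
pQazp => pzRRazp   [Q -> z R R]
pzRRazp => pzRaaRazp   [R -> R a a]
pzRaaRazp => pzyaaRazp   [R -> y]
pzyaaRazp => pzyaaQazazp   [R -> Q a z]
pzyaaQazazp => pzyaazRRazazp   [Q -> z R R]
pzyaazRRazazp => pzyaazyRazazp   [R -> y]
pzyaazyRazazp => pzyaazyyazazp   [R -> y]

S => pRp => pQazp => pzRRazp => pzRaaRazp => pzyaaRazp => pzyaaQazazp => pzyaazRRazazp => pzyaazyRazazp => pzyaazyyazazp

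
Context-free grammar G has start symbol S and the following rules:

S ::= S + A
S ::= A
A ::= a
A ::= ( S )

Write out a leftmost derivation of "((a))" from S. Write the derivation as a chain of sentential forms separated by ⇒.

S ⇒ A ⇒ (S) ⇒ (A) ⇒ ((S)) ⇒ ((A)) ⇒ ((a))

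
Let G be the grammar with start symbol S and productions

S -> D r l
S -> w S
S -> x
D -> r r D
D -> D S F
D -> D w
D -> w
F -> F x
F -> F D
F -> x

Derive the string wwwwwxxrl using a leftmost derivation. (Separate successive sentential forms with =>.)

S => wS   [S -> w S]
wS => wwS   [S -> w S]
wwS => wwwS   [S -> w S]
wwwS => wwwwS   [S -> w S]
wwwwS => wwwwDrl   [S -> D r l]
wwwwDrl => wwwwDSFrl   [D -> D S F]
wwwwDSFrl => wwwwwSFrl   [D -> w]
wwwwwSFrl => wwwwwxFrl   [S -> x]
wwwwwxFrl => wwwwwxxrl   [F -> x]

S => wS => wwS => wwwS => wwwwS => wwwwDrl => wwwwDSFrl => wwwwwSFrl => wwwwwxFrl => wwwwwxxrl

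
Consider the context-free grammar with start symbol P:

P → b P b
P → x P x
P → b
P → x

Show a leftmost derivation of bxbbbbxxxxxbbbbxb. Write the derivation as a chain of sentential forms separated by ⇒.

P⇒bPb⇒bxPxb⇒bxbPbxb⇒bxbbPbbxb⇒bxbbbPbbbxb⇒bxbbbbPbbbbxb⇒bxbbbbxPxbbbbxb⇒bxbbbbxxPxxbbbbxb⇒bxbbbbxxxxxbbbbxb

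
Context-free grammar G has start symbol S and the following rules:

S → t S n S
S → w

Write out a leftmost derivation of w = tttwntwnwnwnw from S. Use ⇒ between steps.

S ⇒ tSnS ⇒ ttSnSnS ⇒ tttSnSnSnS ⇒ tttwnSnSnS ⇒ tttwntSnSnSnS ⇒ tttwntwnSnSnS ⇒ tttwntwnwnSnS ⇒ tttwntwnwnwnS ⇒ tttwntwnwnwnw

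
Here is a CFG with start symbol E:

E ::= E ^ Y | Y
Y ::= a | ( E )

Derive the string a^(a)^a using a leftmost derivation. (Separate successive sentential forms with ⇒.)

E ⇒ E^Y ⇒ E^Y^Y ⇒ Y^Y^Y ⇒ a^Y^Y ⇒ a^(E)^Y ⇒ a^(Y)^Y ⇒ a^(a)^Y ⇒ a^(a)^a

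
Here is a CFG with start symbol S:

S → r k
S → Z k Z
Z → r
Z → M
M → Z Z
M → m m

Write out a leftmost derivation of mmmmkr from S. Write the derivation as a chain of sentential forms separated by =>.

S => ZkZ => MkZ => ZZkZ => MZkZ => mmZkZ => mmMkZ => mmmmkZ => mmmmkr

S => ZkZ   [S → Z k Z]
ZkZ => MkZ   [Z → M]
MkZ => ZZkZ   [M → Z Z]
ZZkZ => MZkZ   [Z → M]
MZkZ => mmZkZ   [M → m m]
mmZkZ => mmMkZ   [Z → M]
mmMkZ => mmmmkZ   [M → m m]
mmmmkZ => mmmmkr   [Z → r]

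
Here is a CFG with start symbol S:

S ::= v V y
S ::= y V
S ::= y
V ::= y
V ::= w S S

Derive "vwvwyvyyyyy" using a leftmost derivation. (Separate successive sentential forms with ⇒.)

S ⇒ vVy   [S ::= v V y]
vVy ⇒ vwSSy   [V ::= w S S]
vwSSy ⇒ vwvVySy   [S ::= v V y]
vwvVySy ⇒ vwvwSSySy   [V ::= w S S]
vwvwSSySy ⇒ vwvwySySy   [S ::= y]
vwvwySySy ⇒ vwvwyvVyySy   [S ::= v V y]
vwvwyvVyySy ⇒ vwvwyvyyySy   [V ::= y]
vwvwyvyyySy ⇒ vwvwyvyyyyy   [S ::= y]

S ⇒ vVy ⇒ vwSSy ⇒ vwvVySy ⇒ vwvwSSySy ⇒ vwvwySySy ⇒ vwvwyvVyySy ⇒ vwvwyvyyySy ⇒ vwvwyvyyyyy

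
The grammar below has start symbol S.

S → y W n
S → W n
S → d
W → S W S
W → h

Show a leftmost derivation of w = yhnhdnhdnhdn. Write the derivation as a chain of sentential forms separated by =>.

S => Wn   [S → W n]
Wn => SWSn   [W → S W S]
SWSn => WnWSn   [S → W n]
WnWSn => SWSnWSn   [W → S W S]
SWSnWSn => WnWSnWSn   [S → W n]
WnWSnWSn => SWSnWSnWSn   [W → S W S]
SWSnWSnWSn => yWnWSnWSnWSn   [S → y W n]
yWnWSnWSnWSn => yhnWSnWSnWSn   [W → h]
yhnWSnWSnWSn => yhnhSnWSnWSn   [W → h]
yhnhSnWSnWSn => yhnhdnWSnWSn   [S → d]
yhnhdnWSnWSn => yhnhdnhSnWSn   [W → h]
yhnhdnhSnWSn => yhnhdnhdnWSn   [S → d]
yhnhdnhdnWSn => yhnhdnhdnhSn   [W → h]
yhnhdnhdnhSn => yhnhdnhdnhdn   [S → d]

S=>Wn=>SWSn=>WnWSn=>SWSnWSn=>WnWSnWSn=>SWSnWSnWSn=>yWnWSnWSnWSn=>yhnWSnWSnWSn=>yhnhSnWSnWSn=>yhnhdnWSnWSn=>yhnhdnhSnWSn=>yhnhdnhdnWSn=>yhnhdnhdnhSn=>yhnhdnhdnhdn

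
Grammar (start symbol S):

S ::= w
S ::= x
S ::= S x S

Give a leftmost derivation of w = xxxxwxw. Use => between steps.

S => SxS => xxS => xxSxS => xxxxS => xxxxSxS => xxxxwxS => xxxxwxw

S => SxS   [S ::= S x S]
SxS => xxS   [S ::= x]
xxS => xxSxS   [S ::= S x S]
xxSxS => xxxxS   [S ::= x]
xxxxS => xxxxSxS   [S ::= S x S]
xxxxSxS => xxxxwxS   [S ::= w]
xxxxwxS => xxxxwxw   [S ::= w]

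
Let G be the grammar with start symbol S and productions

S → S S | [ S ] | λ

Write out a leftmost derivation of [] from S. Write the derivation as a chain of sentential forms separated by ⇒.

S⇒SS⇒SSS⇒[S]SS⇒[]SS⇒[]S⇒[]

S ⇒ SS   [S → S S]
SS ⇒ SSS   [S → S S]
SSS ⇒ [S]SS   [S → [ S ]]
[S]SS ⇒ []SS   [S → λ]
[]SS ⇒ []S   [S → λ]
[]S ⇒ []   [S → λ]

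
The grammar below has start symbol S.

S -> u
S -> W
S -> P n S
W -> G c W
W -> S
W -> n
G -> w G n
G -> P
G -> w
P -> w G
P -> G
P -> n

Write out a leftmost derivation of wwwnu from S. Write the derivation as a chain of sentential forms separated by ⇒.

S ⇒ PnS ⇒ wGnS ⇒ wPnS ⇒ wwGnS ⇒ wwwnS ⇒ wwwnu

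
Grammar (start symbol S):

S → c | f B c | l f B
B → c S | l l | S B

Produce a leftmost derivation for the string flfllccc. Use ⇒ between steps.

S ⇒ fBc   [S → f B c]
fBc ⇒ fSBc   [B → S B]
fSBc ⇒ flfBBc   [S → l f B]
flfBBc ⇒ flfllBc   [B → l l]
flfllBc ⇒ flfllcSc   [B → c S]
flfllcSc ⇒ flfllccc   [S → c]

S ⇒ fBc ⇒ fSBc ⇒ flfBBc ⇒ flfllBc ⇒ flfllcSc ⇒ flfllccc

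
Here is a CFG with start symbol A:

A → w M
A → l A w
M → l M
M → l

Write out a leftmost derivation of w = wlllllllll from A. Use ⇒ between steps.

A ⇒ wM   [A → w M]
wM ⇒ wlM   [M → l M]
wlM ⇒ wllM   [M → l M]
wllM ⇒ wlllM   [M → l M]
wlllM ⇒ wllllM   [M → l M]
wllllM ⇒ wlllllM   [M → l M]
wlllllM ⇒ wllllllM   [M → l M]
wllllllM ⇒ wlllllllM   [M → l M]
wlllllllM ⇒ wllllllllM   [M → l M]
wllllllllM ⇒ wlllllllll   [M → l]

A ⇒ wM ⇒ wlM ⇒ wllM ⇒ wlllM ⇒ wllllM ⇒ wlllllM ⇒ wllllllM ⇒ wlllllllM ⇒ wllllllllM ⇒ wlllllllll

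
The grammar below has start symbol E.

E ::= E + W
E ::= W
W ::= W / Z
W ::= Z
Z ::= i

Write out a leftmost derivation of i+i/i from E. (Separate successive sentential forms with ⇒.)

E ⇒ E+W   [E ::= E + W]
E+W ⇒ W+W   [E ::= W]
W+W ⇒ Z+W   [W ::= Z]
Z+W ⇒ i+W   [Z ::= i]
i+W ⇒ i+W/Z   [W ::= W / Z]
i+W/Z ⇒ i+Z/Z   [W ::= Z]
i+Z/Z ⇒ i+i/Z   [Z ::= i]
i+i/Z ⇒ i+i/i   [Z ::= i]

E ⇒ E+W ⇒ W+W ⇒ Z+W ⇒ i+W ⇒ i+W/Z ⇒ i+Z/Z ⇒ i+i/Z ⇒ i+i/i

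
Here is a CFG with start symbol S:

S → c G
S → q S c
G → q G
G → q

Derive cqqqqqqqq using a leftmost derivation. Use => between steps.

S => cG => cqG => cqqG => cqqqG => cqqqqG => cqqqqqG => cqqqqqqG => cqqqqqqqG => cqqqqqqqq

S => cG   [S → c G]
cG => cqG   [G → q G]
cqG => cqqG   [G → q G]
cqqG => cqqqG   [G → q G]
cqqqG => cqqqqG   [G → q G]
cqqqqG => cqqqqqG   [G → q G]
cqqqqqG => cqqqqqqG   [G → q G]
cqqqqqqG => cqqqqqqqG   [G → q G]
cqqqqqqqG => cqqqqqqqq   [G → q]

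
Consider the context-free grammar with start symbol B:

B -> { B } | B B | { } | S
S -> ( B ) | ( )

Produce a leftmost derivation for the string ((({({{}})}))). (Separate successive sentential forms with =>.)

B => S => (B) => (S) => ((B)) => ((S)) => (((B))) => ((({B}))) => ((({S}))) => ((({(B)}))) => ((({({B})}))) => ((({({{}})})))

B => S   [B -> S]
S => (B)   [S -> ( B )]
(B) => (S)   [B -> S]
(S) => ((B))   [S -> ( B )]
((B)) => ((S))   [B -> S]
((S)) => (((B)))   [S -> ( B )]
(((B))) => ((({B})))   [B -> { B }]
((({B}))) => ((({S})))   [B -> S]
((({S}))) => ((({(B)})))   [S -> ( B )]
((({(B)}))) => ((({({B})})))   [B -> { B }]
((({({B})}))) => ((({({{}})})))   [B -> { }]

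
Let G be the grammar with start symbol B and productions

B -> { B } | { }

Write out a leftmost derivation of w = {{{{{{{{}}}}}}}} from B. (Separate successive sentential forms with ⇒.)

B ⇒ {B} ⇒ {{B}} ⇒ {{{B}}} ⇒ {{{{B}}}} ⇒ {{{{{B}}}}} ⇒ {{{{{{B}}}}}} ⇒ {{{{{{{B}}}}}}} ⇒ {{{{{{{{}}}}}}}}

B ⇒ {B}   [B -> { B }]
{B} ⇒ {{B}}   [B -> { B }]
{{B}} ⇒ {{{B}}}   [B -> { B }]
{{{B}}} ⇒ {{{{B}}}}   [B -> { B }]
{{{{B}}}} ⇒ {{{{{B}}}}}   [B -> { B }]
{{{{{B}}}}} ⇒ {{{{{{B}}}}}}   [B -> { B }]
{{{{{{B}}}}}} ⇒ {{{{{{{B}}}}}}}   [B -> { B }]
{{{{{{{B}}}}}}} ⇒ {{{{{{{{}}}}}}}}   [B -> { }]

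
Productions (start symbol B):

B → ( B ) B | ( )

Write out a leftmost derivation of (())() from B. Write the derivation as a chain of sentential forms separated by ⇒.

B ⇒ (B)B ⇒ (())B ⇒ (())()

B ⇒ (B)B   [B → ( B ) B]
(B)B ⇒ (())B   [B → ( )]
(())B ⇒ (())()   [B → ( )]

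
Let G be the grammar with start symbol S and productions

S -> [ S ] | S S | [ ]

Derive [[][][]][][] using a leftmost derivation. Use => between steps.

S => SS   [S -> S S]
SS => SSS   [S -> S S]
SSS => [S]SS   [S -> [ S ]]
[S]SS => [SS]SS   [S -> S S]
[SS]SS => [SSS]SS   [S -> S S]
[SSS]SS => [[]SS]SS   [S -> [ ]]
[[]SS]SS => [[][]S]SS   [S -> [ ]]
[[][]S]SS => [[][][]]SS   [S -> [ ]]
[[][][]]SS => [[][][]][]S   [S -> [ ]]
[[][][]][]S => [[][][]][][]   [S -> [ ]]

S => SS => SSS => [S]SS => [SS]SS => [SSS]SS => [[]SS]SS => [[][]S]SS => [[][][]]SS => [[][][]][]S => [[][][]][][]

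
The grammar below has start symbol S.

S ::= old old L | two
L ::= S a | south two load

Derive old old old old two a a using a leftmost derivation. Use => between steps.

S => old old L   [S ::= old old L]
old old L => old old S a   [L ::= S a]
old old S a => old old old old L a   [S ::= old old L]
old old old old L a => old old old old S a a   [L ::= S a]
old old old old S a a => old old old old two a a   [S ::= two]

S => old old L => old old S a => old old old old L a => old old old old S a a => old old old old two a a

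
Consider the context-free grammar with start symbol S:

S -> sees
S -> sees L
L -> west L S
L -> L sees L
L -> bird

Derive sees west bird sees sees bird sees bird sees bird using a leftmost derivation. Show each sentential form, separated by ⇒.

S ⇒ sees L ⇒ sees L sees L ⇒ sees L sees L sees L ⇒ sees L sees L sees L sees L ⇒ sees west L S sees L sees L sees L ⇒ sees west bird S sees L sees L sees L ⇒ sees west bird sees sees L sees L sees L ⇒ sees west bird sees sees bird sees L sees L ⇒ sees west bird sees sees bird sees bird sees L ⇒ sees west bird sees sees bird sees bird sees bird

S ⇒ sees L   [S -> sees L]
sees L ⇒ sees L sees L   [L -> L sees L]
sees L sees L ⇒ sees L sees L sees L   [L -> L sees L]
sees L sees L sees L ⇒ sees L sees L sees L sees L   [L -> L sees L]
sees L sees L sees L sees L ⇒ sees west L S sees L sees L sees L   [L -> west L S]
sees west L S sees L sees L sees L ⇒ sees west bird S sees L sees L sees L   [L -> bird]
sees west bird S sees L sees L sees L ⇒ sees west bird sees sees L sees L sees L   [S -> sees]
sees west bird sees sees L sees L sees L ⇒ sees west bird sees sees bird sees L sees L   [L -> bird]
sees west bird sees sees bird sees L sees L ⇒ sees west bird sees sees bird sees bird sees L   [L -> bird]
sees west bird sees sees bird sees bird sees L ⇒ sees west bird sees sees bird sees bird sees bird   [L -> bird]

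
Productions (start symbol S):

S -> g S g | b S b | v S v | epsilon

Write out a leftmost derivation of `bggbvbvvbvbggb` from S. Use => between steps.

S => bSb => bgSgb => bggSggb => bggbSbggb => bggbvSvbggb => bggbvbSbvbggb => bggbvbvSvbvbggb => bggbvbvvbvbggb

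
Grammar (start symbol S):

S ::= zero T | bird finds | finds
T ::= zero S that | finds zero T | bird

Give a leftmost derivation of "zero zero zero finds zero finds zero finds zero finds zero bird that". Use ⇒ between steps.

S ⇒ zero T ⇒ zero zero S that ⇒ zero zero zero T that ⇒ zero zero zero finds zero T that ⇒ zero zero zero finds zero finds zero T that ⇒ zero zero zero finds zero finds zero finds zero T that ⇒ zero zero zero finds zero finds zero finds zero finds zero T that ⇒ zero zero zero finds zero finds zero finds zero finds zero bird that

S ⇒ zero T   [S ::= zero T]
zero T ⇒ zero zero S that   [T ::= zero S that]
zero zero S that ⇒ zero zero zero T that   [S ::= zero T]
zero zero zero T that ⇒ zero zero zero finds zero T that   [T ::= finds zero T]
zero zero zero finds zero T that ⇒ zero zero zero finds zero finds zero T that   [T ::= finds zero T]
zero zero zero finds zero finds zero T that ⇒ zero zero zero finds zero finds zero finds zero T that   [T ::= finds zero T]
zero zero zero finds zero finds zero finds zero T that ⇒ zero zero zero finds zero finds zero finds zero finds zero T that   [T ::= finds zero T]
zero zero zero finds zero finds zero finds zero finds zero T that ⇒ zero zero zero finds zero finds zero finds zero finds zero bird that   [T ::= bird]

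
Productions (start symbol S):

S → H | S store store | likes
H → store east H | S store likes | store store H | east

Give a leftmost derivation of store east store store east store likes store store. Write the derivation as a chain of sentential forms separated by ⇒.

S ⇒ S store store ⇒ H store store ⇒ store east H store store ⇒ store east S store likes store store ⇒ store east H store likes store store ⇒ store east store store H store likes store store ⇒ store east store store east store likes store store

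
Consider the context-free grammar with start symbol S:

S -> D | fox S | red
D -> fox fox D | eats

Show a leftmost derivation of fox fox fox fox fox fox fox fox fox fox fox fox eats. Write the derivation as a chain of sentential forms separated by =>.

S => D => fox fox D => fox fox fox fox D => fox fox fox fox fox fox D => fox fox fox fox fox fox fox fox D => fox fox fox fox fox fox fox fox fox fox D => fox fox fox fox fox fox fox fox fox fox fox fox D => fox fox fox fox fox fox fox fox fox fox fox fox eats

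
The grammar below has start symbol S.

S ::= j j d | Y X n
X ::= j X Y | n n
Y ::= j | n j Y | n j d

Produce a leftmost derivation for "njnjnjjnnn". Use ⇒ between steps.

S⇒YXn⇒njYXn⇒njnjYXn⇒njnjnjYXn⇒njnjnjjXn⇒njnjnjjnnn

S ⇒ YXn   [S ::= Y X n]
YXn ⇒ njYXn   [Y ::= n j Y]
njYXn ⇒ njnjYXn   [Y ::= n j Y]
njnjYXn ⇒ njnjnjYXn   [Y ::= n j Y]
njnjnjYXn ⇒ njnjnjjXn   [Y ::= j]
njnjnjjXn ⇒ njnjnjjnnn   [X ::= n n]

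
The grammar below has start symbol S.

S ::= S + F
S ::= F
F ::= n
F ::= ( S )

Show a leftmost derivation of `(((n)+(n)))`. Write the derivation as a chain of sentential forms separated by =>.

S=>F=>(S)=>(F)=>((S))=>((S+F))=>((F+F))=>(((S)+F))=>(((F)+F))=>(((n)+F))=>(((n)+(S)))=>(((n)+(F)))=>(((n)+(n)))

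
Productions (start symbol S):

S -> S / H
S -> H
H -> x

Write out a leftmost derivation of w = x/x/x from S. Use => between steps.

S=>S/H=>S/H/H=>H/H/H=>x/H/H=>x/x/H=>x/x/x

S => S/H   [S -> S / H]
S/H => S/H/H   [S -> S / H]
S/H/H => H/H/H   [S -> H]
H/H/H => x/H/H   [H -> x]
x/H/H => x/x/H   [H -> x]
x/x/H => x/x/x   [H -> x]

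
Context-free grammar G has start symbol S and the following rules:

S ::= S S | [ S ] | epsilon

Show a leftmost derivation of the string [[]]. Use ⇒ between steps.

S ⇒ SS ⇒ SSS ⇒ SSSS ⇒ [S]SSS ⇒ [[S]]SSS ⇒ [[]]SSS ⇒ [[]]SS ⇒ [[]]S ⇒ [[]]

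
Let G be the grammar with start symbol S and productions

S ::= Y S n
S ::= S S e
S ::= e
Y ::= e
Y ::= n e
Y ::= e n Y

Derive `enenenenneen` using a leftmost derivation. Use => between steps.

S => YSn   [S ::= Y S n]
YSn => enYSn   [Y ::= e n Y]
enYSn => enenYSn   [Y ::= e n Y]
enenYSn => enenenYSn   [Y ::= e n Y]
enenenYSn => enenenenYSn   [Y ::= e n Y]
enenenenYSn => enenenenneSn   [Y ::= n e]
enenenenneSn => enenenenneen   [S ::= e]

S => YSn => enYSn => enenYSn => enenenYSn => enenenenYSn => enenenenneSn => enenenenneen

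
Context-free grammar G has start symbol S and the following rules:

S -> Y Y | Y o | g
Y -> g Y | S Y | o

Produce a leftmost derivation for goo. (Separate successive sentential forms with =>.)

S=>Yo=>gYo=>goo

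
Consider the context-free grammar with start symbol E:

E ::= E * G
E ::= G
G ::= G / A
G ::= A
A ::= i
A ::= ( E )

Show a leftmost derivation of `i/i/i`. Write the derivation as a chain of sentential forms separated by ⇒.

E⇒G⇒G/A⇒G/A/A⇒A/A/A⇒i/A/A⇒i/i/A⇒i/i/i

E ⇒ G   [E ::= G]
G ⇒ G/A   [G ::= G / A]
G/A ⇒ G/A/A   [G ::= G / A]
G/A/A ⇒ A/A/A   [G ::= A]
A/A/A ⇒ i/A/A   [A ::= i]
i/A/A ⇒ i/i/A   [A ::= i]
i/i/A ⇒ i/i/i   [A ::= i]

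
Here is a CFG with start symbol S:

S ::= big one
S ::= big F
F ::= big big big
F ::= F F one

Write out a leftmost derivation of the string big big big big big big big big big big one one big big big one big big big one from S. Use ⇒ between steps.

S ⇒ big F   [S ::= big F]
big F ⇒ big F F one   [F ::= F F one]
big F F one ⇒ big F F one F one   [F ::= F F one]
big F F one F one ⇒ big F F one F one F one   [F ::= F F one]
big F F one F one F one ⇒ big big big big F one F one F one   [F ::= big big big]
big big big big F one F one F one ⇒ big big big big F F one one F one F one   [F ::= F F one]
big big big big F F one one F one F one ⇒ big big big big big big big F one one F one F one   [F ::= big big big]
big big big big big big big F one one F one F one ⇒ big big big big big big big big big big one one F one F one   [F ::= big big big]
big big big big big big big big big big one one F one F one ⇒ big big big big big big big big big big one one big big big one F one   [F ::= big big big]
big big big big big big big big big big one one big big big one F one ⇒ big big big big big big big big big big one one big big big one big big big one   [F ::= big big big]

S ⇒ big F ⇒ big F F one ⇒ big F F one F one ⇒ big F F one F one F one ⇒ big big big big F one F one F one ⇒ big big big big F F one one F one F one ⇒ big big big big big big big F one one F one F one ⇒ big big big big big big big big big big one one F one F one ⇒ big big big big big big big big big big one one big big big one F one ⇒ big big big big big big big big big big one one big big big one big big big one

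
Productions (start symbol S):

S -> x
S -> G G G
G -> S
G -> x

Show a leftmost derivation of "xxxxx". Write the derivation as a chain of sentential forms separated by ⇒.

S ⇒ GGG ⇒ SGG ⇒ GGGGG ⇒ SGGGG ⇒ xGGGG ⇒ xSGGG ⇒ xxGGG ⇒ xxSGG ⇒ xxxGG ⇒ xxxxG ⇒ xxxxx

S ⇒ GGG   [S -> G G G]
GGG ⇒ SGG   [G -> S]
SGG ⇒ GGGGG   [S -> G G G]
GGGGG ⇒ SGGGG   [G -> S]
SGGGG ⇒ xGGGG   [S -> x]
xGGGG ⇒ xSGGG   [G -> S]
xSGGG ⇒ xxGGG   [S -> x]
xxGGG ⇒ xxSGG   [G -> S]
xxSGG ⇒ xxxGG   [S -> x]
xxxGG ⇒ xxxxG   [G -> x]
xxxxG ⇒ xxxxx   [G -> x]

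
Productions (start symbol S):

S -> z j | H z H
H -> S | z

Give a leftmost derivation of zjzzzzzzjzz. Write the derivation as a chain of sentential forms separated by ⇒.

S ⇒ HzH   [S -> H z H]
HzH ⇒ SzH   [H -> S]
SzH ⇒ HzHzH   [S -> H z H]
HzHzH ⇒ SzHzH   [H -> S]
SzHzH ⇒ zjzHzH   [S -> z j]
zjzHzH ⇒ zjzSzH   [H -> S]
zjzSzH ⇒ zjzHzHzH   [S -> H z H]
zjzHzHzH ⇒ zjzSzHzH   [H -> S]
zjzSzHzH ⇒ zjzHzHzHzH   [S -> H z H]
zjzHzHzHzH ⇒ zjzzzHzHzH   [H -> z]
zjzzzHzHzH ⇒ zjzzzzzHzH   [H -> z]
zjzzzzzHzH ⇒ zjzzzzzSzH   [H -> S]
zjzzzzzSzH ⇒ zjzzzzzzjzH   [S -> z j]
zjzzzzzzjzH ⇒ zjzzzzzzjzz   [H -> z]

S ⇒ HzH ⇒ SzH ⇒ HzHzH ⇒ SzHzH ⇒ zjzHzH ⇒ zjzSzH ⇒ zjzHzHzH ⇒ zjzSzHzH ⇒ zjzHzHzHzH ⇒ zjzzzHzHzH ⇒ zjzzzzzHzH ⇒ zjzzzzzSzH ⇒ zjzzzzzzjzH ⇒ zjzzzzzzjzz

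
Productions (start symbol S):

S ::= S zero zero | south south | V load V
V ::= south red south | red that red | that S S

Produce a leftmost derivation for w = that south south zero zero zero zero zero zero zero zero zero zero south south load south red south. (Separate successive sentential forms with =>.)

S => V load V => that S S load V => that S zero zero S load V => that S zero zero zero zero S load V => that S zero zero zero zero zero zero S load V => that S zero zero zero zero zero zero zero zero S load V => that S zero zero zero zero zero zero zero zero zero zero S load V => that south south zero zero zero zero zero zero zero zero zero zero S load V => that south south zero zero zero zero zero zero zero zero zero zero south south load V => that south south zero zero zero zero zero zero zero zero zero zero south south load south red south

S => V load V   [S ::= V load V]
V load V => that S S load V   [V ::= that S S]
that S S load V => that S zero zero S load V   [S ::= S zero zero]
that S zero zero S load V => that S zero zero zero zero S load V   [S ::= S zero zero]
that S zero zero zero zero S load V => that S zero zero zero zero zero zero S load V   [S ::= S zero zero]
that S zero zero zero zero zero zero S load V => that S zero zero zero zero zero zero zero zero S load V   [S ::= S zero zero]
that S zero zero zero zero zero zero zero zero S load V => that S zero zero zero zero zero zero zero zero zero zero S load V   [S ::= S zero zero]
that S zero zero zero zero zero zero zero zero zero zero S load V => that south south zero zero zero zero zero zero zero zero zero zero S load V   [S ::= south south]
that south south zero zero zero zero zero zero zero zero zero zero S load V => that south south zero zero zero zero zero zero zero zero zero zero south south load V   [S ::= south south]
that south south zero zero zero zero zero zero zero zero zero zero south south load V => that south south zero zero zero zero zero zero zero zero zero zero south south load south red south   [V ::= south red south]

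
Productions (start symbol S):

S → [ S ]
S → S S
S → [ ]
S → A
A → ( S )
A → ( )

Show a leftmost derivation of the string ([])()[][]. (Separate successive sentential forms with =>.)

S=>SS=>AS=>(S)S=>([])S=>([])SS=>([])AS=>([])()S=>([])()SS=>([])()[]S=>([])()[][]

S => SS   [S → S S]
SS => AS   [S → A]
AS => (S)S   [A → ( S )]
(S)S => ([])S   [S → [ ]]
([])S => ([])SS   [S → S S]
([])SS => ([])AS   [S → A]
([])AS => ([])()S   [A → ( )]
([])()S => ([])()SS   [S → S S]
([])()SS => ([])()[]S   [S → [ ]]
([])()[]S => ([])()[][]   [S → [ ]]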